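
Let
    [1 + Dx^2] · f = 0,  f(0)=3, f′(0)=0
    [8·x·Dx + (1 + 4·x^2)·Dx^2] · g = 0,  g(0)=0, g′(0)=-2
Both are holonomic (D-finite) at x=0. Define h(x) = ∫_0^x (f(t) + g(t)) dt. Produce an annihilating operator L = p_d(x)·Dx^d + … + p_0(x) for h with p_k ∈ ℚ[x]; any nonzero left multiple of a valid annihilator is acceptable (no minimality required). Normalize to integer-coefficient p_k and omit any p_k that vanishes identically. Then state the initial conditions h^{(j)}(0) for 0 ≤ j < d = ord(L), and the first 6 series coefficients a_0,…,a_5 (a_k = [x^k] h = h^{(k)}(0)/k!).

L = (-376·x + 1600·x^3 + 128·x^5)·Dx^2 + (-7 + 76·x^2 + 432·x^4 + 64·x^6)·Dx^3 + (-376·x + 1600·x^3 + 128·x^5)·Dx^4 + (-7 + 76·x^2 + 432·x^4 + 64·x^6)·Dx^5  (order 5).
h: a_k = 0, 3, -1, -1/2, 2/3, 1/40, …
ICs: h(0) = 0, h′(0) = 3, h′′(0) = -2, h′′′(0) = -3, h′′′′(0) = 16.

f: a_k = 3, 0, -3/2, 0, 1/8, 0, …
g: a_k = 0, -2, 0, 8/3, 0, -32/5, …
f+g: L₀ = lclm(L_f,L_g), ord ≤ 2+2.
h=∫₀ˣh₀: take L = L₀·Dx.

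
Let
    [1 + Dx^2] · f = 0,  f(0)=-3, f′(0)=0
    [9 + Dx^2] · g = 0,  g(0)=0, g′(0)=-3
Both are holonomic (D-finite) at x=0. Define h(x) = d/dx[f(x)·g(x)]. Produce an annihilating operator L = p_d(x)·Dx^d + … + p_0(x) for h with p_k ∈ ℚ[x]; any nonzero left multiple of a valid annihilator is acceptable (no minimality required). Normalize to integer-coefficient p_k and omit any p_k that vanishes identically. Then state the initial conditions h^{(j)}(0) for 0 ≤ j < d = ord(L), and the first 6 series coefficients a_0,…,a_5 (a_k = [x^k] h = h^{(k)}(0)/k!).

f: a_k = -3, 0, 3/2, 0, -1/8, 0, …
g: a_k = 0, -3, 0, 9/2, 0, -81/40, …
h₀=f·g: eliminate ⇒ L₀, order ≤ 2·2.
Differentiate: ansatz ord ≤ ord L₀ ⇒ L.
L = 64 + 20·Dx^2 + Dx^4  (order 4).
h: a_k = 9, 0, -54, 0, 66, 0, …
ICs: h(0) = 9, h′(0) = 0, h′′(0) = -108, h′′′(0) = 0.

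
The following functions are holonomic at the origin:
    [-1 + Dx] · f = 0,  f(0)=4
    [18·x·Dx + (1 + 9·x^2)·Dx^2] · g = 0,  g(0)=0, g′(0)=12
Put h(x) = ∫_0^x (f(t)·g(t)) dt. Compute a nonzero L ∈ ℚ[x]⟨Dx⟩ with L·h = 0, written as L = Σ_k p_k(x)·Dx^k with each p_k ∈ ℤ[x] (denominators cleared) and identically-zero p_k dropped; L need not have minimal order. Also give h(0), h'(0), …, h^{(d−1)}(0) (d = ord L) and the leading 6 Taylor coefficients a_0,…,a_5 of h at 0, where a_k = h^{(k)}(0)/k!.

f: a_k = 4, 4, 2, 2/3, 1/6, 1/30, …
g: a_k = 0, 12, 0, -36, 0, 972/5, …
Product ⇒ symmetric product L₀, ord ≤ 2.
∫: right-multiply L₀ by Dx.
L = (1 - 18·x + 9·x^2)·Dx + (-2 + 18·x - 18·x^2)·Dx^2 + (1 + 9·x^2)·Dx^3  (order 3).
h: a_k = 0, 0, 24, 16, -30, -136/5, …
ICs: h(0) = 0, h′(0) = 0, h′′(0) = 48.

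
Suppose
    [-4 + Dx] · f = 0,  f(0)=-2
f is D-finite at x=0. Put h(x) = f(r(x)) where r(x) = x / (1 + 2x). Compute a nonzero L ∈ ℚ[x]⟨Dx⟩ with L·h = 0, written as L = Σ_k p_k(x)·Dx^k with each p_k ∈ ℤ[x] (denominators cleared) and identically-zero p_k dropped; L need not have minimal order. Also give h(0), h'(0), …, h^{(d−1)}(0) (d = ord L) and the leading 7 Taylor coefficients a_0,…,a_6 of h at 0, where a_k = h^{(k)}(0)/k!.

L = -4 + (1 + 4·x + 4·x^2)·Dx  (order 1).
h: a_k = -2, -8, 0, 32/3, -64/3, 128/5, -512/45, …
ICs: h(0) = -2.

f: a_k = -2, -8, -16, -64/3, -64/3, -256/15, -512/45, …
h₀=f(r): pull back L_f along r ⇒ L₀.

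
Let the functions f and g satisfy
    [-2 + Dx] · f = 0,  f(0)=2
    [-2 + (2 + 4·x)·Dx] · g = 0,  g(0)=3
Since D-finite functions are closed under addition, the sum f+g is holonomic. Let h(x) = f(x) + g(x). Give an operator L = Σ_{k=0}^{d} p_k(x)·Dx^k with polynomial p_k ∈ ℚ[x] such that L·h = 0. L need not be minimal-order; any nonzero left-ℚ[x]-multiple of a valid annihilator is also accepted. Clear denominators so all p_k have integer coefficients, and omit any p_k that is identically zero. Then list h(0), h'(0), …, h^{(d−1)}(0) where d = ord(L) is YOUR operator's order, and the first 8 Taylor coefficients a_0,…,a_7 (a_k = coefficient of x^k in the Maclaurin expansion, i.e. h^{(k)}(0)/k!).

L = (6 + 8·x) + (-5 - 16·x - 16·x^2)·Dx + (1 + 6·x + 8·x^2)·Dx^2  (order 2).
h: a_k = 5, 7, 5/2, 25/6, -13/24, 379/120, -2707/720, 31441/5040, …
ICs: h(0) = 5, h′(0) = 7.

f: a_k = 2, 4, 4, 8/3, 4/3, 8/15, 8/45, 16/315, …
g: a_k = 3, 3, -3/2, 3/2, -15/8, 21/8, -63/16, 99/16, …
L₀ := lclm(L_f,L_g); ord L₀ ≤ 1+1.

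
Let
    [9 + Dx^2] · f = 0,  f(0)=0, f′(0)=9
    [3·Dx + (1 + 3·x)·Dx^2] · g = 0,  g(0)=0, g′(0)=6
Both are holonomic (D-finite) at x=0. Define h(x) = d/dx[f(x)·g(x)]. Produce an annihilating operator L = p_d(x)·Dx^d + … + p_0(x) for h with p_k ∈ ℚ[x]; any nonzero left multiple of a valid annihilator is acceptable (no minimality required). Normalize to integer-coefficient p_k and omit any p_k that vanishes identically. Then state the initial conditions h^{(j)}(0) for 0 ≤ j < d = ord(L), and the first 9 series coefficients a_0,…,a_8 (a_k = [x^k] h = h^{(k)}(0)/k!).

L = (-675 - 3564·x - 10206·x^2 + 8748·x^3 + 94041·x^4 + 157464·x^5 + 78732·x^6) + (-216 - 864·x + 1620·x^2 + 14580·x^3 + 29160·x^4 + 17496·x^5)·Dx + (-84 - 396·x - 378·x^2 + 5832·x^3 + 23814·x^4 + 34992·x^5 + 17496·x^6)·Dx^2 + (-24 - 96·x + 180·x^2 + 1620·x^3 + 3240·x^4 + 1944·x^5)·Dx^3 + (-1 + 84·x^2 + 540·x^3 + 1485·x^4 + 1944·x^5 + 972·x^6)·Dx^4  (order 4).
h: a_k = 0, 108, -243, 324, -1215, 8019/2, -474579/40, 247131/7, -1476225/14, …
ICs: h(0) = 0, h′(0) = 108, h′′(0) = -486, h′′′(0) = 1944.

f: a_k = 0, 9, 0, -27/2, 0, 243/40, 0, -729/560, 0, …
g: a_k = 0, 6, -9, 18, -81/2, 486/5, -243, 4374/7, -6561/4, …
L₀ := L_f ⊗_s L_g (sym. prod.), ord ≤ 4.
h=h₀': d/dx-closure on L₀ ⇒ L.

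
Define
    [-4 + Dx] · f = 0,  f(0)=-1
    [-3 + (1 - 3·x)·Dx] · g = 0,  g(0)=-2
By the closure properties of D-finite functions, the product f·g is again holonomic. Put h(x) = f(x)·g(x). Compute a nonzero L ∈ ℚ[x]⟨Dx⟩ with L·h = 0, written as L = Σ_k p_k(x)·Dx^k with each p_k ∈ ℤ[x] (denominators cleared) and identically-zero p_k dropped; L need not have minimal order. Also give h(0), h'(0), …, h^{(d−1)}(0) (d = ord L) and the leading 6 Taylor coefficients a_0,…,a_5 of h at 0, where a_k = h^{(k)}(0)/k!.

f: a_k = -1, -4, -8, -32/3, -32/3, -128/15, …
g: a_k = -2, -6, -18, -54, -162, -486, …
L₀ := L_f ⊗_s L_g (sym. prod.), ord ≤ 1.
L = (7 - 12·x) + (-1 + 3·x)·Dx  (order 1).
h: a_k = 2, 14, 58, 586/3, 1822/3, 27586/15, …
ICs: h(0) = 2.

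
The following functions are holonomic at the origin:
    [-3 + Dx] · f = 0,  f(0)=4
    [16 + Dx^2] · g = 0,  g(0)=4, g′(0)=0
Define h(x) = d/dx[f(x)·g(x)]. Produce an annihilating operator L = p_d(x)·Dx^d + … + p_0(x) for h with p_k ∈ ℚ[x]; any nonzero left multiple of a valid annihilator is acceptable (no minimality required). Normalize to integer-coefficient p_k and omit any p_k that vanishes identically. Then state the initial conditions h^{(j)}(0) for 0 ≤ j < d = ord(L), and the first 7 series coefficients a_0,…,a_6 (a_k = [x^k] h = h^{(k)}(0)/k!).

L = 25 - 6·Dx + Dx^2  (order 2).
h: a_k = 48, -112, -936, -4216/3, -158, 23506/15, 25481/15, …
ICs: h(0) = 48, h′(0) = -112.

f: a_k = 4, 12, 18, 18, 27/2, 81/10, 81/20, …
g: a_k = 4, 0, -32, 0, 128/3, 0, -1024/45, …
Product ⇒ symmetric product L₀, ord ≤ 2.
Differentiate: ansatz ord ≤ ord L₀ ⇒ L.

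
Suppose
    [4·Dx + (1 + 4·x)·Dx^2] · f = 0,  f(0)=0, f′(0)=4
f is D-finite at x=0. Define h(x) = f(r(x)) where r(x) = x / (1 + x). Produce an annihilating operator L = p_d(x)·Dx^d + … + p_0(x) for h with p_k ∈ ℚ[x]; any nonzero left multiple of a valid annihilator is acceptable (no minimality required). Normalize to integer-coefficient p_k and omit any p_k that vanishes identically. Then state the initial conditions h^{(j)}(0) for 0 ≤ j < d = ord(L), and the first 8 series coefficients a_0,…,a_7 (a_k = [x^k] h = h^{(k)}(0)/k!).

f: a_k = 0, 4, -8, 64/3, -64, 1024/5, -2048/3, 16384/7, …
f∘r: x↦r, Dx↦Dx/r' in L_f ⇒ L₀.
L = (6 + 10·x)·Dx + (1 + 6·x + 5·x^2)·Dx^2  (order 2).
h: a_k = 0, 4, -12, 124/3, -156, 3124/5, -2604, 78124/7, …
ICs: h(0) = 0, h′(0) = 4.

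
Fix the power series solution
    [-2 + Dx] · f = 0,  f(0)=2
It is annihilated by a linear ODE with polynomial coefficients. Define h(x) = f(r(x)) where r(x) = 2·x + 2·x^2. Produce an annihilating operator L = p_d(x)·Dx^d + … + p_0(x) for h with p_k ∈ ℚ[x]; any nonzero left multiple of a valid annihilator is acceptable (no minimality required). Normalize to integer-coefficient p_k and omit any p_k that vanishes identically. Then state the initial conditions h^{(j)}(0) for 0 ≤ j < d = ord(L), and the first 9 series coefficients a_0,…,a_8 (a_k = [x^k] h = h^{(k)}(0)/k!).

f: a_k = 2, 4, 4, 8/3, 4/3, 8/15, 8/45, 16/315, 4/315, …
h₀=f(r): pull back L_f along r ⇒ L₀.
L = (-4 - 8·x) + Dx  (order 1).
h: a_k = 2, 8, 24, 160/3, 304/3, 832/5, 11072/45, 104192/315, 2880/7, …
ICs: h(0) = 2.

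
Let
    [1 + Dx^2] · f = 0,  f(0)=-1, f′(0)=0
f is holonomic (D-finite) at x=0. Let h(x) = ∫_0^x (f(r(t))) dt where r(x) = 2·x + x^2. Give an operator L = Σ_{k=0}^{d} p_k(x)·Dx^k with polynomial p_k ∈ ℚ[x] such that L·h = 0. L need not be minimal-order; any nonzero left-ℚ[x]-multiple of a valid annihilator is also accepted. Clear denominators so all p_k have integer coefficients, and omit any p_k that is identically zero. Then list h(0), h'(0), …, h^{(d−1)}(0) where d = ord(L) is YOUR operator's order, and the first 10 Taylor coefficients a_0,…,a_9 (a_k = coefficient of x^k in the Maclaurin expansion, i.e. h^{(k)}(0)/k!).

f: a_k = -1, 0, 1/2, 0, -1/24, 0, 1/720, 0, -1/40320, 0, …
Substitute x→r, Dx→(1/r')Dx; clear ⇒ L₀.
h=∫₀ˣh₀: take L = L₀·Dx.
L = (4 + 12·x + 12·x^2 + 4·x^3)·Dx - Dx^2 + (1 + x)·Dx^3  (order 3).
h: a_k = 0, -1, 0, 2/3, 1/2, -1/30, -2/9, -41/315, -1/120, 719/22680, …
ICs: h(0) = 0, h′(0) = -1, h′′(0) = 0.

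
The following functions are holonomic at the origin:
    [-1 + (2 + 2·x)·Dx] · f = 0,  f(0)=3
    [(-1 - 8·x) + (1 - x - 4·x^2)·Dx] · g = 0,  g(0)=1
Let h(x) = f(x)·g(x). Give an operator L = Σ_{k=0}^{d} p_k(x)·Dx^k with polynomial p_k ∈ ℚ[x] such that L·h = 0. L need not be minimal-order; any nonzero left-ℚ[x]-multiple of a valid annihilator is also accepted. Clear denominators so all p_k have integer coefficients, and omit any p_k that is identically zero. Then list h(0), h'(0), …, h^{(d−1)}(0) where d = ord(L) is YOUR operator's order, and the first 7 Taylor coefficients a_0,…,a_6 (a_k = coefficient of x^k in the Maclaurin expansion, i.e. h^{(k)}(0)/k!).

f: a_k = 3, 3/2, -3/8, 3/16, -15/128, 21/256, -63/1024, …
g: a_k = 1, 1, 5, 9, 29, 65, 181, …
L₀ := L_f ⊗_s L_g (sym. prod.), ord ≤ 1.
L = (3 + 17·x + 12·x^2) + (-2 + 10·x^2 + 8·x^3)·Dx  (order 1).
h: a_k = 3, 9/2, 129/8, 549/16, 12633/128, 60423/256, 645885/1024, …
ICs: h(0) = 3.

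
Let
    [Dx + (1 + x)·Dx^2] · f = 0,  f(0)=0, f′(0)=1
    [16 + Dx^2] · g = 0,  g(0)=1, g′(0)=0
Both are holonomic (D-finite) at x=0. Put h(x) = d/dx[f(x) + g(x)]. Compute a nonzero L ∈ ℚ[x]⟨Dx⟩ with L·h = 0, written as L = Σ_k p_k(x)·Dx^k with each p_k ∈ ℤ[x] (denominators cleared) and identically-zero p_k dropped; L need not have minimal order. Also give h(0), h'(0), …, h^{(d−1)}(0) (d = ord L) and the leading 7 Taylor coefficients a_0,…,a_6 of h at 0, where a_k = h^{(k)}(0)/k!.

f: a_k = 0, 1, -1/2, 1/3, -1/4, 1/5, -1/6, …
g: a_k = 1, 0, -8, 0, 32/3, 0, -256/45, …
Weyl lclm of L_f,L_g ⇒ L₀ (ord ≤ 4).
Derive L from L₀ (diff closure).
L = (176 + 256·x + 128·x^2) + (144 + 400·x + 384·x^2 + 128·x^3)·Dx + (11 + 16·x + 8·x^2)·Dx^2 + (9 + 25·x + 24·x^2 + 8·x^3)·Dx^3  (order 3).
h: a_k = 1, -17, 1, 125/3, 1, -527/15, 1, …
ICs: h(0) = 1, h′(0) = -17, h′′(0) = 2.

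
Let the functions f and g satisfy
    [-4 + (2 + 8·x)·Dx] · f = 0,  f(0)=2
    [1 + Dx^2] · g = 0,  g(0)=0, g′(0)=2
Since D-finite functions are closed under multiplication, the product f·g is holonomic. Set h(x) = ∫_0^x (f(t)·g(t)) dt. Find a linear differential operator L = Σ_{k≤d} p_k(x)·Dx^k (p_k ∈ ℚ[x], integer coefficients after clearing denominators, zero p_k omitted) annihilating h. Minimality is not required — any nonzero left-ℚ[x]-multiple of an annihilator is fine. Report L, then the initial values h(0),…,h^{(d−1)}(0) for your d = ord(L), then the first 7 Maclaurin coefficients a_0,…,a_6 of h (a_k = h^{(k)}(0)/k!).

L = (13 + 8·x + 16·x^2)·Dx + (-4 - 16·x)·Dx^2 + (1 + 8·x + 16·x^2)·Dx^3  (order 3).
h: a_k = 0, 0, 2, 8/3, -13/6, 44/15, -1159/180, …
ICs: h(0) = 0, h′(0) = 0, h′′(0) = 4.

f: a_k = 2, 4, -4, 8, -20, 56, -168, …
g: a_k = 0, 2, 0, -1/3, 0, 1/60, 0, …
Sym-product of L_f,L_g gives L₀ (≤ ord 2).
h=∫₀ˣh₀: take L = L₀·Dx.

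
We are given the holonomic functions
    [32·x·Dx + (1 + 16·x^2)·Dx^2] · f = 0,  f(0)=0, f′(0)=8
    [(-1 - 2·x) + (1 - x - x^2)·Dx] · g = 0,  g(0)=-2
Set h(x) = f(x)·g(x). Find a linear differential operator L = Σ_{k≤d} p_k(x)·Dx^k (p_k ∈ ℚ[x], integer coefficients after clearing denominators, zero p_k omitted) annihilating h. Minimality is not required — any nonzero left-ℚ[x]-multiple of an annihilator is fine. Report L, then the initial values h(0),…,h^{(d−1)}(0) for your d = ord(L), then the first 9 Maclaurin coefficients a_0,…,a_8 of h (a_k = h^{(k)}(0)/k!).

L = (2 + 32·x + 96·x^2) + (2 - 28·x + 64·x^2 + 96·x^3)·Dx + (-1 + x - 15·x^2 + 16·x^3 + 16·x^4)·Dx^2  (order 2).
h: a_k = 0, -16, -16, 160/3, 112/3, -10928/15, -3456/5, 833968/105, 761392/105, …
ICs: h(0) = 0, h′(0) = -16.

f: a_k = 0, 8, 0, -128/3, 0, 2048/5, 0, -32768/7, 0, …
g: a_k = -2, -2, -4, -6, -10, -16, -26, -42, -68, …
h₀=f·g: eliminate ⇒ L₀, order ≤ 2·1.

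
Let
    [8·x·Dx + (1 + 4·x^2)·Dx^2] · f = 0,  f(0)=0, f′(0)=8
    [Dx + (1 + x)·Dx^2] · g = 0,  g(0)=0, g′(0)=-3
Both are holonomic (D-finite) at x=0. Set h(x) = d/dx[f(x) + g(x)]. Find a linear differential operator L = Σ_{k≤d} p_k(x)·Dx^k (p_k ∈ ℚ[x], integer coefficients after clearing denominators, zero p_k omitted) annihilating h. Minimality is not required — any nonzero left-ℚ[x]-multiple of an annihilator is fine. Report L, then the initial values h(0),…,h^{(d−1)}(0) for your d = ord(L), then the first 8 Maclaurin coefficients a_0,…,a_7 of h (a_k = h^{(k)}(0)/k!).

L = (-8 - 24·x + 96·x^2 + 32·x^3) + (-10 - 16·x + 72·x^2 + 192·x^3 + 64·x^4)·Dx + (-1 + 7·x + 8·x^2 + 32·x^3 + 48·x^4 + 16·x^5)·Dx^2  (order 2).
h: a_k = 5, 3, -35, 3, 125, 3, -515, 3, …
ICs: h(0) = 5, h′(0) = 3.

f: a_k = 0, 8, 0, -32/3, 0, 128/5, 0, -512/7, …
g: a_k = 0, -3, 3/2, -1, 3/4, -3/5, 1/2, -3/7, …
f+g: L₀ = lclm(L_f,L_g), ord ≤ 2+2.
Differentiate: ansatz ord ≤ ord L₀ ⇒ L.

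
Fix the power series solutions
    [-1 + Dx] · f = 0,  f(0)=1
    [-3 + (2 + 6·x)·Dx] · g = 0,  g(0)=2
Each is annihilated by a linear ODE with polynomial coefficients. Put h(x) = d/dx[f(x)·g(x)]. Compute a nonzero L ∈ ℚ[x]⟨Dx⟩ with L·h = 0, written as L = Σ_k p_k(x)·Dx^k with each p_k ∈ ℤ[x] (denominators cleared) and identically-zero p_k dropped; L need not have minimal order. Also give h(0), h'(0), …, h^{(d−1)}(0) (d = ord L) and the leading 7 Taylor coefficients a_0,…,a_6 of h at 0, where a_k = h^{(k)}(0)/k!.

f: a_k = 1, 1, 1/2, 1/6, 1/24, 1/120, 1/720, …
g: a_k = 2, 3, -9/4, 27/8, -405/64, 1701/128, -15309/512, …
Product ⇒ symmetric product L₀, ord ≤ 1.
h₀' ⇒ L via d/dx closure of L₀.
L = (7 + 60·x + 36·x^2) + (-10 - 42·x - 36·x^2)·Dx  (order 1).
h: a_k = 5, 7/2, 71/8, -671/48, 16157/384, -88837/768, 14933039/46080, …
ICs: h(0) = 5.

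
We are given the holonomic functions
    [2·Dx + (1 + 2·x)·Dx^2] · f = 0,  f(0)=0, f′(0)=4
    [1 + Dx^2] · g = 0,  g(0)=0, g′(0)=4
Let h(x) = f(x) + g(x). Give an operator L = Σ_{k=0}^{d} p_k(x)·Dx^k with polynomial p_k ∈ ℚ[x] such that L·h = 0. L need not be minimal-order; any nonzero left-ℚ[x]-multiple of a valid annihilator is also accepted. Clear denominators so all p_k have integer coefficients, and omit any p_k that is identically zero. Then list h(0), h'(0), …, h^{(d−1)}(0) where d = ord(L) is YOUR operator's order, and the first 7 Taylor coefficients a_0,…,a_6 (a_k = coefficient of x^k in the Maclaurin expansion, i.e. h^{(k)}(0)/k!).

L = (50 + 8·x + 8·x^2)·Dx + (9 + 22·x + 12·x^2 + 8·x^3)·Dx^2 + (50 + 8·x + 8·x^2)·Dx^3 + (9 + 22·x + 12·x^2 + 8·x^3)·Dx^4  (order 4).
h: a_k = 0, 8, -4, 14/3, -8, 77/6, -64/3, …
ICs: h(0) = 0, h′(0) = 8, h′′(0) = -8, h′′′(0) = 28.

f: a_k = 0, 4, -4, 16/3, -8, 64/5, -64/3, …
g: a_k = 0, 4, 0, -2/3, 0, 1/30, 0, …
f+g: L₀ = lclm(L_f,L_g), ord ≤ 2+2.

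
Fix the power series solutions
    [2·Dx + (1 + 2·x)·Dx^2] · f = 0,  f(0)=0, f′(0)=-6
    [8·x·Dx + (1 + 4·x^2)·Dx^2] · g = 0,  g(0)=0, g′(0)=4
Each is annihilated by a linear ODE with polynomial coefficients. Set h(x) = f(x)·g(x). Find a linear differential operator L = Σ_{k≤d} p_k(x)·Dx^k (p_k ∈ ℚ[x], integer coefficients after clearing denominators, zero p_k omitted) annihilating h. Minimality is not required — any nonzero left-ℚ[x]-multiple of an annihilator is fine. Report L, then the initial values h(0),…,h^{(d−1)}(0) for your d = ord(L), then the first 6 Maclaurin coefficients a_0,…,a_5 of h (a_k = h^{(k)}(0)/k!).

f: a_k = 0, -6, 6, -8, 12, -96/5, …
g: a_k = 0, 4, 0, -16/3, 0, 64/5, …
h₀=f·g: eliminate ⇒ L₀, order ≤ 2·2.
L = (192 + 704·x + 2560·x^2 + 9984·x^3 + 15360·x^4 + 13312·x^5 + 4096·x^7)·Dx + (72 + 992·x + 4928·x^2 + 15488·x^3 + 34816·x^4 + 47616·x^5 + 35840·x^6 + 6144·x^7 + 14336·x^8)·Dx^2 + (24 + 256·x + 1536·x^2 + 4992·x^3 + 11520·x^4 + 19968·x^5 + 24576·x^6 + 18432·x^7 + 6144·x^8 + 8192·x^9)·Dx^3 + (5 + 36·x + 148·x^2 + 448·x^3 + 1056·x^4 + 1920·x^5 + 2688·x^6 + 3072·x^7 + 2304·x^8 + 1024·x^9 + 1024·x^10)·Dx^4  (order 4).
h: a_k = 0, 0, -24, 24, 0, 16, …
ICs: h(0) = 0, h′(0) = 0, h′′(0) = -48, h′′′(0) = 144.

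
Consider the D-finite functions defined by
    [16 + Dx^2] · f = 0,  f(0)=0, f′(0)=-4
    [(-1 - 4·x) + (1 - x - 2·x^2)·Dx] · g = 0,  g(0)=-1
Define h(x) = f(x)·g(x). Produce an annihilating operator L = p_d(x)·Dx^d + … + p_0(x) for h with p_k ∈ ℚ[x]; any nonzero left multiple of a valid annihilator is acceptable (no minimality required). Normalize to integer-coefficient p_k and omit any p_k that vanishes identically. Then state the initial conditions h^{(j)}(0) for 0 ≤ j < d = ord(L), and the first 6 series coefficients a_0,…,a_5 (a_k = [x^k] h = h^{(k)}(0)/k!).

f: a_k = 0, -4, 0, 32/3, 0, -128/15, …
g: a_k = -1, -1, -3, -5, -11, -21, …
L₀ := L_f ⊗_s L_g (sym. prod.), ord ≤ 2.
L = (-12 + 16·x + 32·x^2) + (2 + 8·x)·Dx + (-1 + x + 2·x^2)·Dx^2  (order 2).
h: a_k = 0, 4, 4, 4/3, 28/3, 308/15, …
ICs: h(0) = 0, h′(0) = 4.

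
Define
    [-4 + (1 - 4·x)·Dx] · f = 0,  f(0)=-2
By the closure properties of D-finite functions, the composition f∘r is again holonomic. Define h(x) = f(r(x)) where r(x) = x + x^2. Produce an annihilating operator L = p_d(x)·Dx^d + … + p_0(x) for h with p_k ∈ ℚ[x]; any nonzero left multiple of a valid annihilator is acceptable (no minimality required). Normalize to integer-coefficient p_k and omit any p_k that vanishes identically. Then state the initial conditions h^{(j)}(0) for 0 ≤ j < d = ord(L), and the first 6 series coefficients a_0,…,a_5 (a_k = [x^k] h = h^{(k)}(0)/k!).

L = (4 + 8·x) + (-1 + 4·x + 4·x^2)·Dx  (order 1).
h: a_k = -2, -8, -40, -192, -928, -4480, …
ICs: h(0) = -2.

f: a_k = -2, -8, -32, -128, -512, -2048, …
h₀=f(r): pull back L_f along r ⇒ L₀.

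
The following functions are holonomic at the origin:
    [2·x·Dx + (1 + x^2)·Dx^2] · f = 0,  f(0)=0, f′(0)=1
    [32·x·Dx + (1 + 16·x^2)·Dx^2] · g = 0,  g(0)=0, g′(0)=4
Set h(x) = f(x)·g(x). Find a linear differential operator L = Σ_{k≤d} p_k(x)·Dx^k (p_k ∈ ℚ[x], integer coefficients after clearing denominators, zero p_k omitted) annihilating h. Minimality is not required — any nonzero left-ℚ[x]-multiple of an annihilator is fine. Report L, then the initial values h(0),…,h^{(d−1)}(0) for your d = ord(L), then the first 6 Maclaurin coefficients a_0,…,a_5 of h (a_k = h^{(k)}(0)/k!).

L = (-384·x - 10880·x^3 - 16384·x^5 + 34816·x^7 + 98304·x^9)·Dx + (-68 - 3916·x^2 - 19584·x^4 - 14336·x^6 + 121856·x^8 + 147456·x^10)·Dx^2 + (-136·x - 2632·x^3 - 6528·x^5 + 16448·x^7 + 69632·x^9 + 49152·x^11)·Dx^3 + (-1 - 34·x^2 - 305·x^4 + 4880·x^8 + 8704·x^10 + 4096·x^12)·Dx^4  (order 4).
h: a_k = 0, 0, 4, 0, -68/3, 0, …
ICs: h(0) = 0, h′(0) = 0, h′′(0) = 8, h′′′(0) = 0.

f: a_k = 0, 1, 0, -1/3, 0, 1/5, …
g: a_k = 0, 4, 0, -64/3, 0, 1024/5, …
f·g: L₀ = L_f ⊗_s L_g, ord ≤ 2·2.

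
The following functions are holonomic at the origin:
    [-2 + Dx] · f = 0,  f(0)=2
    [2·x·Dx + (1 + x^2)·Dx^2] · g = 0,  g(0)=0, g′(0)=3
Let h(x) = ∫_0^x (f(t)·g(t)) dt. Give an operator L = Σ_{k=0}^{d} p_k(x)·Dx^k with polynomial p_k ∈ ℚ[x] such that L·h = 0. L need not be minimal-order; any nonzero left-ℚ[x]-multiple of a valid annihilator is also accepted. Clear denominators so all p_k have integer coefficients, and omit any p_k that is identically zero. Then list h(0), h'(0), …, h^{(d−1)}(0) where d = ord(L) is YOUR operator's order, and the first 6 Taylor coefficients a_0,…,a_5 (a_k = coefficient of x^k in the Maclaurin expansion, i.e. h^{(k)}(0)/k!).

L = (4 - 4·x + 4·x^2)·Dx + (-4 + 2·x - 4·x^2)·Dx^2 + (1 + x^2)·Dx^3  (order 3).
h: a_k = 0, 0, 3, 4, 5/2, 4/5, …
ICs: h(0) = 0, h′(0) = 0, h′′(0) = 6.

f: a_k = 2, 4, 4, 8/3, 4/3, 8/15, …
g: a_k = 0, 3, 0, -1, 0, 3/5, …
h₀=f·g: eliminate ⇒ L₀, order ≤ 1·2.
h=∫₀ˣh₀: take L = L₀·Dx.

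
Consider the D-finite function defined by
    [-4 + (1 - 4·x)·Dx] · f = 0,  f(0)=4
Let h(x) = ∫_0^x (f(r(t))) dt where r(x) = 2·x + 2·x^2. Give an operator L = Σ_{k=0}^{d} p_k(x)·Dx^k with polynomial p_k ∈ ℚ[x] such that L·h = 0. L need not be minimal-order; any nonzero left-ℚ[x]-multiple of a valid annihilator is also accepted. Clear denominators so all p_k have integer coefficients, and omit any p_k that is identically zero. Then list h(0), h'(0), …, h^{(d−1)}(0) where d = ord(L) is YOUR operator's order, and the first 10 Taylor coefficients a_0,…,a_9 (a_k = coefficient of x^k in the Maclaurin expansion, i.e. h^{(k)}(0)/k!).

L = (8 + 16·x)·Dx + (-1 + 8·x + 8·x^2)·Dx^2  (order 2).
h: a_k = 0, 4, 16, 96, 640, 22784/5, 33792, 1804288/7, 2007040, 15876096, …
ICs: h(0) = 0, h′(0) = 4.

f: a_k = 4, 16, 64, 256, 1024, 4096, 16384, 65536, 262144, 1048576, …
L₀ from L_f via x↦r, Dx↦r'^{-1}Dx.
Integrate: L := L₀·Dx.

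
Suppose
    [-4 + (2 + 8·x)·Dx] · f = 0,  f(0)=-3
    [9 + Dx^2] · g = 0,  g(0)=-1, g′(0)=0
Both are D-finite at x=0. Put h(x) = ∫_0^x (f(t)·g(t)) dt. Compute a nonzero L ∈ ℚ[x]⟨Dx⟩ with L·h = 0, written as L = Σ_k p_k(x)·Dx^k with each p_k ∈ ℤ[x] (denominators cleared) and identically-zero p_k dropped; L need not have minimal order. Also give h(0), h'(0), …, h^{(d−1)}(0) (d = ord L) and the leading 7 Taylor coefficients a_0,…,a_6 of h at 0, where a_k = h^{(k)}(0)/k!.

f: a_k = -3, -6, 6, -12, 30, -84, 252, …
g: a_k = -1, 0, 9/2, 0, -27/8, 0, 81/80, …
L₀ := L_f ⊗_s L_g (sym. prod.), ord ≤ 2.
h=∫₀ˣh₀: take L = L₀·Dx.
L = (21 + 72·x + 144·x^2)·Dx + (-4 - 16·x)·Dx^2 + (1 + 8·x + 16·x^2)·Dx^3  (order 3).
h: a_k = 0, 3, 3, -13/2, -15/4, 57/40, 67/8, …
ICs: h(0) = 0, h′(0) = 3, h′′(0) = 6.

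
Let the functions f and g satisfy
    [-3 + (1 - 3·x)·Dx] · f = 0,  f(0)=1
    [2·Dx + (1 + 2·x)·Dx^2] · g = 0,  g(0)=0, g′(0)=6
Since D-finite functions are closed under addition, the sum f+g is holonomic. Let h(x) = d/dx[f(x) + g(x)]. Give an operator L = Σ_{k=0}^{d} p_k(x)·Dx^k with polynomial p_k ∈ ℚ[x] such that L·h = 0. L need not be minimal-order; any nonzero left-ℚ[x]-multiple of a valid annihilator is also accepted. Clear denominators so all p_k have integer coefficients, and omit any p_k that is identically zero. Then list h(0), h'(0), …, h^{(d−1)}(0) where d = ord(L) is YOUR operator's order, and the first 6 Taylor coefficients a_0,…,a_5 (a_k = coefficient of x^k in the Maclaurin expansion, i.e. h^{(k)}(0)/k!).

f: a_k = 1, 3, 9, 27, 81, 243, …
g: a_k = 0, 6, -6, 8, -12, 96/5, …
Weyl lclm of L_f,L_g ⇒ L₀ (ord ≤ 3).
Derive L from L₀ (diff closure).
L = (78 + 36·x) + (23 + 132·x + 72·x^2)·Dx + (-4 + x + 27·x^2 + 18·x^3)·Dx^2  (order 2).
h: a_k = 9, 6, 105, 276, 1311, 4182, …
ICs: h(0) = 9, h′(0) = 6.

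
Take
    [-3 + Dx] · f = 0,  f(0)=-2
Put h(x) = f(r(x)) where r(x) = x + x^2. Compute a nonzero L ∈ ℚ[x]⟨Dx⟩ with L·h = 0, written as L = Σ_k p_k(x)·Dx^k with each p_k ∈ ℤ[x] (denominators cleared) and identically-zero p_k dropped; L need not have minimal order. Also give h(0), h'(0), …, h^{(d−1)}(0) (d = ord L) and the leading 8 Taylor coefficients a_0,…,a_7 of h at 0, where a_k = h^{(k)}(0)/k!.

L = (-3 - 6·x) + Dx  (order 1).
h: a_k = -2, -6, -15, -27, -171/4, -1161/20, -2871/40, -4509/56, …
ICs: h(0) = -2.

f: a_k = -2, -6, -9, -9, -27/4, -81/20, -81/40, -243/280, …
L₀ from L_f via x↦r, Dx↦r'^{-1}Dx.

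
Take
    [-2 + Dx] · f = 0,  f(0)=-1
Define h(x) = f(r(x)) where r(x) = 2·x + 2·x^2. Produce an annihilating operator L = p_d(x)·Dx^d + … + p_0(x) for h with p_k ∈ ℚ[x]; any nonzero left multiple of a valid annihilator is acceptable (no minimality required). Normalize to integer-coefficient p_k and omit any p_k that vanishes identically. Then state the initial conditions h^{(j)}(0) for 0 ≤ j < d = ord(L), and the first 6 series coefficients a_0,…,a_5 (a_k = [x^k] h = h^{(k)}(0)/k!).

L = (-4 - 8·x) + Dx  (order 1).
h: a_k = -1, -4, -12, -80/3, -152/3, -416/5, …
ICs: h(0) = -1.

f: a_k = -1, -2, -2, -4/3, -2/3, -4/15, …
Substitute x→r, Dx→(1/r')Dx; clear ⇒ L₀.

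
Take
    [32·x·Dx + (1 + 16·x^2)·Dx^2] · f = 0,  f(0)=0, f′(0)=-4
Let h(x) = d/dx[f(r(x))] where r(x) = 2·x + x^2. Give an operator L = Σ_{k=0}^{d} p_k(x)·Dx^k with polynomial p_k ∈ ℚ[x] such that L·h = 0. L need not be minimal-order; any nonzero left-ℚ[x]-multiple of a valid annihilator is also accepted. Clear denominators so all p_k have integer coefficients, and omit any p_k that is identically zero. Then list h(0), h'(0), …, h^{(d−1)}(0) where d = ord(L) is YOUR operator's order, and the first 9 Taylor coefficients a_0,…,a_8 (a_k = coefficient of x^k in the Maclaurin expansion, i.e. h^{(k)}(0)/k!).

f: a_k = 0, -4, 0, 64/3, 0, -1024/5, 0, 16384/7, 0, …
Change of var in L_f (x↦r) gives L₀.
h=h₀': d/dx-closure on L₀ ⇒ L.
L = (-1 + 128·x + 256·x^2 + 192·x^3 + 48·x^4) + (1 + x + 64·x^2 + 128·x^3 + 80·x^4 + 16·x^5)·Dx  (order 1).
h: a_k = -8, -8, 512, 1024, -32128, -98176, 1982464, 8323072, -120080384, …
ICs: h(0) = -8.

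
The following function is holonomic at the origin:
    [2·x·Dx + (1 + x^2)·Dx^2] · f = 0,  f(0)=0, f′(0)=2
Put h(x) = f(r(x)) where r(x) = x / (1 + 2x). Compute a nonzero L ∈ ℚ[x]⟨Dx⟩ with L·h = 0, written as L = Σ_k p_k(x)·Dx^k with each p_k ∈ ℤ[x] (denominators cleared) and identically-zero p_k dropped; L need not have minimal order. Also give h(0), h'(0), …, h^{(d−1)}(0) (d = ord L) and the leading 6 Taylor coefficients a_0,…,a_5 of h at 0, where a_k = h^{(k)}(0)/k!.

f: a_k = 0, 2, 0, -2/3, 0, 2/5, …
f∘r: x↦r, Dx↦Dx/r' in L_f ⇒ L₀.
L = (4 + 10·x)·Dx + (1 + 4·x + 5·x^2)·Dx^2  (order 2).
h: a_k = 0, 2, -4, 22/3, -12, 82/5, …
ICs: h(0) = 0, h′(0) = 2.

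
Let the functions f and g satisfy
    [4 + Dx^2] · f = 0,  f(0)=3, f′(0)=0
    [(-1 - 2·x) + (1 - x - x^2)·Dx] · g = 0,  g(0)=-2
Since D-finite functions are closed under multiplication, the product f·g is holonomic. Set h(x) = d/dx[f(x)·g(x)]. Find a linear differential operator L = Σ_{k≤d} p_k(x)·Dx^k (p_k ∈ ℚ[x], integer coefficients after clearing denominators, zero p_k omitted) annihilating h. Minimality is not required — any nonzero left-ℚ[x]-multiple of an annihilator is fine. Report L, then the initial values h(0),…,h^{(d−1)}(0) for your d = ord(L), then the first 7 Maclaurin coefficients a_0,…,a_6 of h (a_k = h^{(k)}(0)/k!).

f: a_k = 3, 0, -6, 0, 2, 0, -4/15, …
g: a_k = -2, -2, -4, -6, -10, -16, -26, …
Sym-product of L_f,L_g gives L₀ (≤ ord 2).
h=h₀': d/dx-closure on L₀ ⇒ L.
L = (-6 - 16·x - 8·x^2 + 16·x^3 + 8·x^4) + (-1 + 2·x + 12·x^2 + 8·x^3)·Dx + (1 - 3·x - x^2 + 4·x^3 + 2·x^4)·Dx^2  (order 2).
h: a_k = -6, 0, -18, -40, -80, -764/5, -4354/15, …
ICs: h(0) = -6, h′(0) = 0.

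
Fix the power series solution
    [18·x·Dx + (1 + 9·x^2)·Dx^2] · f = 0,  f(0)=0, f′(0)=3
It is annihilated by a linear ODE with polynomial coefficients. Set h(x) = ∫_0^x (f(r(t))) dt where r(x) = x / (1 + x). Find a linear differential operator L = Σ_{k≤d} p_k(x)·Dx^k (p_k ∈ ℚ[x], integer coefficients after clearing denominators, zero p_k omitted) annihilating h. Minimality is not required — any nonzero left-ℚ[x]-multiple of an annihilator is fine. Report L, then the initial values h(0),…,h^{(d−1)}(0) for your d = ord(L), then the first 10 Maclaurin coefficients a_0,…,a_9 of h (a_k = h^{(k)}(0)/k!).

f: a_k = 0, 3, 0, -9, 0, 243/5, 0, -2187/7, 0, 2187, …
f∘r: x↦r, Dx↦Dx/r' in L_f ⇒ L₀.
Integrate: L := L₀·Dx.
L = (2 + 20·x)·Dx^2 + (1 + 2·x + 10·x^2)·Dx^3  (order 3).
h: a_k = 0, 0, 3/2, -1, -3/2, 24/5, -2/5, -156/7, 249/7, 224/3, …
ICs: h(0) = 0, h′(0) = 0, h′′(0) = 3.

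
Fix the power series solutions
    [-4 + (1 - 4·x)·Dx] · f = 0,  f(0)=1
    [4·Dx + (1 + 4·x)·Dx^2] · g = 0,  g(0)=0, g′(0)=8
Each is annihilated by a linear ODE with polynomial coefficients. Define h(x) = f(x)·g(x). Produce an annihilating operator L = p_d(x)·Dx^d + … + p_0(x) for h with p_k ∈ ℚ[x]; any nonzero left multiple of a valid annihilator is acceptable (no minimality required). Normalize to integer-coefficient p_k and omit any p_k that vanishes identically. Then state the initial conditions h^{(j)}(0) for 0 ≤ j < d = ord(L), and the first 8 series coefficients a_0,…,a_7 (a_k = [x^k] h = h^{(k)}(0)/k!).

L = 16 + (4 + 48·x)·Dx + (-1 + 16·x^2)·Dx^2  (order 2).
h: a_k = 0, 8, 16, 320/3, 896/3, 24064/15, 75776/15, 2613248/105, …
ICs: h(0) = 0, h′(0) = 8.

f: a_k = 1, 4, 16, 64, 256, 1024, 4096, 16384, …
g: a_k = 0, 8, -16, 128/3, -128, 2048/5, -4096/3, 32768/7, …
L₀ := L_f ⊗_s L_g (sym. prod.), ord ≤ 2.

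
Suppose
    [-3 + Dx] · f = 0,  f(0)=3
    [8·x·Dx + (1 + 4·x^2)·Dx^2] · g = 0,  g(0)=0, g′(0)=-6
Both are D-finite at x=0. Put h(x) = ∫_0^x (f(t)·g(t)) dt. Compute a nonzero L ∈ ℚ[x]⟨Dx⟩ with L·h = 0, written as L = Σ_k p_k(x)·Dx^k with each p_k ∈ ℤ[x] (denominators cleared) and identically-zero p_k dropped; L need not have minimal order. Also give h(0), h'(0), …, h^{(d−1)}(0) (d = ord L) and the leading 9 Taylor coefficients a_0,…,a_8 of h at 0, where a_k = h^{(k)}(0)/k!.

f: a_k = 3, 9, 27/2, 27/2, 81/8, 243/40, 243/80, 729/560, 2187/4480, …
g: a_k = 0, -6, 0, 8, 0, -96/5, 0, 384/7, 0, …
h₀=f·g: eliminate ⇒ L₀, order ≤ 1·2.
∫: right-multiply L₀ by Dx.
L = (9 - 24·x + 36·x^2)·Dx + (-6 + 8·x - 24·x^2)·Dx^2 + (1 + 4·x^2)·Dx^3  (order 3).
h: a_k = 0, 0, -9, -18, -57/4, -9/5, -69/40, -405/28, -8919/2240, …
ICs: h(0) = 0, h′(0) = 0, h′′(0) = -18.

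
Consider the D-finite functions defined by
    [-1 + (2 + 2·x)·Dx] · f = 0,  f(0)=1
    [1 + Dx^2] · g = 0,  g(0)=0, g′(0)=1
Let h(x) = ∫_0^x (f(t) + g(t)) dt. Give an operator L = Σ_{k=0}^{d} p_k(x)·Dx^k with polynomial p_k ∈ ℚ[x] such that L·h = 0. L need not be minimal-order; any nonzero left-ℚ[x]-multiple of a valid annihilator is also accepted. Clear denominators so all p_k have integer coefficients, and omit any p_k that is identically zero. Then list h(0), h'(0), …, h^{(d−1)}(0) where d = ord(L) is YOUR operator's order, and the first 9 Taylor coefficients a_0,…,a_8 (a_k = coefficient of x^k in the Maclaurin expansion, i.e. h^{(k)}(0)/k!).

f: a_k = 1, 1/2, -1/8, 1/16, -5/128, 7/256, -21/1024, 33/2048, -429/32768, …
g: a_k = 0, 1, 0, -1/6, 0, 1/120, 0, -1/5040, 0, …
L₀ := lclm(L_f,L_g); ord L₀ ≤ 1+2.
h=∫₀ˣh₀: take L = L₀·Dx.
L = (-7 - 8·x - 4·x^2)·Dx + (6 + 22·x + 24·x^2 + 8·x^3)·Dx^2 + (-7 - 8·x - 4·x^2)·Dx^3 + (6 + 22·x + 24·x^2 + 8·x^3)·Dx^4  (order 4).
h: a_k = 0, 1, 3/4, -1/24, -5/192, -1/128, 137/23040, -3/1024, 10267/5160960, …
ICs: h(0) = 0, h′(0) = 1, h′′(0) = 3/2, h′′′(0) = -1/4.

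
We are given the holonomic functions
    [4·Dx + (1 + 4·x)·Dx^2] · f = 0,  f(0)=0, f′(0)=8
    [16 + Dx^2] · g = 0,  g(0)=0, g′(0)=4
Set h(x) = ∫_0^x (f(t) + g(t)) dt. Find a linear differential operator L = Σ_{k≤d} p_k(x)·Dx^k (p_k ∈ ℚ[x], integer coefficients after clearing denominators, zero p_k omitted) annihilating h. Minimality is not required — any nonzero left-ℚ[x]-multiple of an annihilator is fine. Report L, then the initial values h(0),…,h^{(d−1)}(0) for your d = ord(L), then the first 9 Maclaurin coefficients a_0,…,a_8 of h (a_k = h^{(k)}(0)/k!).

L = (448 + 512·x + 1024·x^2)·Dx^2 + (48 + 320·x + 768·x^2 + 1024·x^3)·Dx^3 + (28 + 32·x + 64·x^2)·Dx^4 + (3 + 20·x + 48·x^2 + 64·x^3)·Dx^5  (order 5).
h: a_k = 0, 0, 6, -16/3, 8, -128/5, 3136/45, -4096/21, 184192/315, …
ICs: h(0) = 0, h′(0) = 0, h′′(0) = 12, h′′′(0) = -32, h′′′′(0) = 192.

f: a_k = 0, 8, -16, 128/3, -128, 2048/5, -4096/3, 32768/7, -16384, …
g: a_k = 0, 4, 0, -32/3, 0, 128/15, 0, -1024/315, 0, …
h₀=f+g: left-lcm gives L₀, ord ≤ 4.
∫: right-multiply L₀ by Dx.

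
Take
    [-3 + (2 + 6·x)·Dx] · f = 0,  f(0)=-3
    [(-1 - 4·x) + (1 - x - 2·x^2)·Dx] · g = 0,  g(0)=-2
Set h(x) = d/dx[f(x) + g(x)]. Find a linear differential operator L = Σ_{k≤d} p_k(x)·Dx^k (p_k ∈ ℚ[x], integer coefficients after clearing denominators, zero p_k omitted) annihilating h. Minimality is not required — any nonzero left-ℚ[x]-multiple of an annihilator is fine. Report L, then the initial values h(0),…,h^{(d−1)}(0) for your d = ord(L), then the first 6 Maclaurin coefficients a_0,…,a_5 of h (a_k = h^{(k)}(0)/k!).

f: a_k = -3, -9/2, 27/8, -81/16, 1215/128, -5103/256, …
g: a_k = -2, -2, -6, -10, -22, -42, …
h₀=f+g: left-lcm gives L₀, ord ≤ 2.
Differentiate: ansatz ord ≤ ord L₀ ⇒ L.
L = (-114 - 522·x - 1152·x^2 - 816·x^3 - 720·x^4) + (-31 - 414·x - 1803·x^2 - 3208·x^3 - 3084·x^4 - 2160·x^5)·Dx + (10 + 66·x + 110·x^2 - 74·x^3 - 456·x^4 - 808·x^5 - 480·x^6)·Dx^2  (order 2).
h: a_k = -13/2, -21/4, -723/16, -1601/32, -79275/256, -126411/512, …
ICs: h(0) = -13/2, h′(0) = -21/4.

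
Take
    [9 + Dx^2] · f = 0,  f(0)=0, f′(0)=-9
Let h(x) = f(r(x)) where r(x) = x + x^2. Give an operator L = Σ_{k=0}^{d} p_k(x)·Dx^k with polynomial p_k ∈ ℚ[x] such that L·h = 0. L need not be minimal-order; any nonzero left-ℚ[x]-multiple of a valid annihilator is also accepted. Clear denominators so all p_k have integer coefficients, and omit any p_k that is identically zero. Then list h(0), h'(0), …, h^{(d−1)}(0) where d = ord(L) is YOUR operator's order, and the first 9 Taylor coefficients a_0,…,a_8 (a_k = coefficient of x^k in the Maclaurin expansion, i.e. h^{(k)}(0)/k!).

f: a_k = 0, -9, 0, 27/2, 0, -243/40, 0, 729/560, 0, …
Change of var in L_f (x↦r) gives L₀.
L = (9 + 54·x + 108·x^2 + 72·x^3) - 2·Dx + (1 + 2·x)·Dx^2  (order 2).
h: a_k = 0, -9, -9, 27/2, 81/2, 1377/40, -135/8, -33291/560, -4131/80, …
ICs: h(0) = 0, h′(0) = -9.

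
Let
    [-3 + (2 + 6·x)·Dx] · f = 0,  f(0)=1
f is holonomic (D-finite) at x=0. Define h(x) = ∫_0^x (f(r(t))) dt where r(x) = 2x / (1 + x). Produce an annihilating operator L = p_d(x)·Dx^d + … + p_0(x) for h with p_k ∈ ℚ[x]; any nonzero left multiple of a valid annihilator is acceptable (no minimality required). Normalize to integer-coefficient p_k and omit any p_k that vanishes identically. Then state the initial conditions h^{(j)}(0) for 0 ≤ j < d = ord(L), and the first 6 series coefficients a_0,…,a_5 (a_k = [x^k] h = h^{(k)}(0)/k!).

L = -3·Dx + (1 + 8·x + 7·x^2)·Dx^2  (order 2).
h: a_k = 0, 1, 3/2, -5/2, 51/8, -861/40, …
ICs: h(0) = 0, h′(0) = 1.

f: a_k = 1, 3/2, -9/8, 27/16, -405/128, 1701/256, …
Change of var in L_f (x↦r) gives L₀.
Integrate: L := L₀·Dx.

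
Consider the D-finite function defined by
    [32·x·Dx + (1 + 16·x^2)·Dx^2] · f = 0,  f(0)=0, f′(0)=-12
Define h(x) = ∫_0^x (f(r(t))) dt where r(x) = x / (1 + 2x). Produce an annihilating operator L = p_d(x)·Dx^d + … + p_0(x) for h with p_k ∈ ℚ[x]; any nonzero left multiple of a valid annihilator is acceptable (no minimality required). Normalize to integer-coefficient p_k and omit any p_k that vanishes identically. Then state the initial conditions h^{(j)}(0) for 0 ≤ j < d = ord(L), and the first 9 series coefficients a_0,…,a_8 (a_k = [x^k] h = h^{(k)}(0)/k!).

L = (4 + 40·x)·Dx^2 + (1 + 4·x + 20·x^2)·Dx^3  (order 3).
h: a_k = 0, 0, -6, 8, 4, -288/5, 608/5, 1408/7, -13344/7, …
ICs: h(0) = 0, h′(0) = 0, h′′(0) = -12.

f: a_k = 0, -12, 0, 64, 0, -3072/5, 0, 49152/7, 0, …
h₀=f(r): pull back L_f along r ⇒ L₀.
h=∫h₀ ⇒ L = L₀·Dx.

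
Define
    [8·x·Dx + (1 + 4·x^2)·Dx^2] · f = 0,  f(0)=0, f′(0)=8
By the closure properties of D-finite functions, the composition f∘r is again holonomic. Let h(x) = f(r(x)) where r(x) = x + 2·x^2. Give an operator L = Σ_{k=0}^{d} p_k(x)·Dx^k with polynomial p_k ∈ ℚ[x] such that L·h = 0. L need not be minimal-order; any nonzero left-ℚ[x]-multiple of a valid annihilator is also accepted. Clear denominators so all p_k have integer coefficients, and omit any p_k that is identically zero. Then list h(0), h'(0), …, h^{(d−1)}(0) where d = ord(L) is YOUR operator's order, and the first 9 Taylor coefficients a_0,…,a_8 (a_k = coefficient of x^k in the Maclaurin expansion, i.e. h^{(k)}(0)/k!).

f: a_k = 0, 8, 0, -32/3, 0, 128/5, 0, -512/7, 0, …
Change of var in L_f (x↦r) gives L₀.
L = (-4 + 8·x + 64·x^2 + 192·x^3 + 192·x^4)·Dx + (1 + 4·x + 4·x^2 + 32·x^3 + 80·x^4 + 64·x^5)·Dx^2  (order 2).
h: a_k = 0, 8, 16, -32/3, -64, -512/5, 512/3, 6656/7, 1024, …
ICs: h(0) = 0, h′(0) = 8.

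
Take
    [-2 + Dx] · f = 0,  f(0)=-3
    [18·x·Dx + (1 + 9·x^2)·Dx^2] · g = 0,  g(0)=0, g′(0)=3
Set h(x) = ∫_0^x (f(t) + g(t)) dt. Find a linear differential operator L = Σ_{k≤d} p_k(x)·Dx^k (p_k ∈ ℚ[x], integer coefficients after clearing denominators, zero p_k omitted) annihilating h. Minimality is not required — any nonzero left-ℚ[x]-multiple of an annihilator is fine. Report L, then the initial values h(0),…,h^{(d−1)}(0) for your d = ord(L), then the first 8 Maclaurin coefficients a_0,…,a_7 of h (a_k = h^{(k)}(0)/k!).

L = (18 - 36·x - 486·x^2 - 324·x^3)·Dx^2 + (-11 + 207·x^2 - 162·x^4)·Dx^3 + (1 + 9·x + 18·x^2 + 81·x^3 + 81·x^4)·Dx^4  (order 4).
h: a_k = 0, -3, -3/2, -2, -13/4, -2/5, 239/30, -4/105, …
ICs: h(0) = 0, h′(0) = -3, h′′(0) = -3, h′′′(0) = -12.

f: a_k = -3, -6, -6, -4, -2, -4/5, -4/15, -8/105, …
g: a_k = 0, 3, 0, -9, 0, 243/5, 0, -2187/7, …
L₀ := lclm(L_f,L_g); ord L₀ ≤ 1+2.
∫: right-multiply L₀ by Dx.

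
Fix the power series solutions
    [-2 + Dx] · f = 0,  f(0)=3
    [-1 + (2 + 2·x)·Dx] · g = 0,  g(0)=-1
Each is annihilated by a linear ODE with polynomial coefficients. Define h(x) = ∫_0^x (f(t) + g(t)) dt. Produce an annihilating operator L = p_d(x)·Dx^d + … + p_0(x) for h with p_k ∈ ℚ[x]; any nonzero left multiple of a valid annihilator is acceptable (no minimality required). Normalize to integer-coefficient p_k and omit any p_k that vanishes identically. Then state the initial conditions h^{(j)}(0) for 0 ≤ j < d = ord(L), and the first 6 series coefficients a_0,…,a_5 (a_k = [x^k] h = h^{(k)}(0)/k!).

f: a_k = 3, 6, 6, 4, 2, 4/5, …
g: a_k = -1, -1/2, 1/8, -1/16, 5/128, -7/256, …
h₀=f+g: left-lcm gives L₀, ord ≤ 2.
h=∫₀ˣh₀: take L = L₀·Dx.
L = (10 + 8·x)·Dx + (-17 - 32·x - 16·x^2)·Dx^2 + (6 + 14·x + 8·x^2)·Dx^3  (order 3).
h: a_k = 0, 2, 11/4, 49/24, 63/64, 261/640, …
ICs: h(0) = 0, h′(0) = 2, h′′(0) = 11/2.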